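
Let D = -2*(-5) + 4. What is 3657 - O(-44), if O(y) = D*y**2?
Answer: -23447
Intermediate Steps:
D = 14 (D = 10 + 4 = 14)
O(y) = 14*y**2
3657 - O(-44) = 3657 - 14*(-44)**2 = 3657 - 14*1936 = 3657 - 1*27104 = 3657 - 27104 = -23447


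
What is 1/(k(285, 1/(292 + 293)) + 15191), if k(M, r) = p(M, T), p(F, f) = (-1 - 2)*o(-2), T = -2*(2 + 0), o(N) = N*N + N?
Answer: 1/15185 ≈ 6.5855e-5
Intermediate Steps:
o(N) = N + N² (o(N) = N² + N = N + N²)
T = -4 (T = -2*2 = -4)
p(F, f) = -6 (p(F, f) = (-1 - 2)*(-2*(1 - 2)) = -(-6)*(-1) = -3*2 = -6)
k(M, r) = -6
1/(k(285, 1/(292 + 293)) + 15191) = 1/(-6 + 15191) = 1/15185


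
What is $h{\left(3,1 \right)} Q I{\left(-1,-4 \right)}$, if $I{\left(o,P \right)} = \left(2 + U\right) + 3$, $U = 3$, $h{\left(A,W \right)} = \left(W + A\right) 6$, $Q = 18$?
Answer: $3456$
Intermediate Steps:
$h{\left(A,W \right)} = 6 A + 6 W$ ($h{\left(A,W \right)} = \left(A + W\right) 6 = 6 A + 6 W$)
$I{\left(o,P \right)} = 8$ ($I{\left(o,P \right)} = \left(2 + 3\right) + 3 = 5 + 3 = 8$)
$h{\left(3,1 \right)} Q I{\left(-1,-4 \right)} = \left(6 \cdot 3 + 6 \cdot 1\right) 18 \cdot 8 = \left(18 + 6\right) 18 \cdot 8 = 24 \cdot 18 \cdot 8 = 432 \cdot 8 = 3456$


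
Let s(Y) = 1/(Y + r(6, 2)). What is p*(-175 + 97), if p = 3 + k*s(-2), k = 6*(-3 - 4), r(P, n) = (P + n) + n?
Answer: 351/2 ≈ 175.50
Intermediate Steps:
r(P, n) = P + 2*n
k = -42 (k = 6*(-7) = -42)
s(Y) = 1/(10 + Y) (s(Y) = 1/(Y + (6 + 2*2)) = 1/(Y + (6 + 4)) = 1/(Y + 10) = 1/(10 + Y))
p = -9/4 (p = 3 - 42/(10 - 2) = 3 - 42/8 = 3 - 42*⅛ = 3 - 21/4 = -9/4 ≈ -2.2500)
p*(-175 + 97) = -9*(-175 + 97)/4 = -9/4*(-78) = 351/2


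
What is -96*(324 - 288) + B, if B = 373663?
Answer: 370207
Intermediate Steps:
-96*(324 - 288) + B = -96*(324 - 288) + 373663 = -96*36 + 373663 = -3456 + 373663 = 370207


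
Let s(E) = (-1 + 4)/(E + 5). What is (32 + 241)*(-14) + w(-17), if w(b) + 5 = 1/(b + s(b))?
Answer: -264067/69 ≈ -3827.1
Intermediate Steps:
s(E) = 3/(5 + E)
w(b) = -5 + 1/(b + 3/(5 + b))
(32 + 241)*(-14) + w(-17) = (32 + 241)*(-14) + (-15 - (-1 + 5*(-17))*(5 - 17))/(3 - 17*(5 - 17)) = 273*(-14) + (-15 - 1*(-1 - 85)*(-12))/(3 - 17*(-12)) = -3822 + (-15 - 1*(-86)*(-12))/(3 + 204) = -3822 + (-15 - 1032)/207 = -3822 + (1/207)*(-1047) = -3822 - 349/69 = -264067/69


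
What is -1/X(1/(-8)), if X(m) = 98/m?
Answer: 1/784 ≈ 0.0012755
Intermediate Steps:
-1/X(1/(-8)) = -1/(98/(1/(-8))) = -1/(98/(-1/8)) = -1/(98*(-8)) = -1/(-784) = -1*(-1/784) = 1/784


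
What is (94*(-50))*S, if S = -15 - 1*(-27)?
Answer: -56400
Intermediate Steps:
S = 12 (S = -15 + 27 = 12)
(94*(-50))*S = (94*(-50))*12 = -4700*12 = -56400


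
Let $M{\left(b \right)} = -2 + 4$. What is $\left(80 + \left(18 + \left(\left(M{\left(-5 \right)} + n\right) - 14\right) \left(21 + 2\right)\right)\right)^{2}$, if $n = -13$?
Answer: $227529$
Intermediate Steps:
$M{\left(b \right)} = 2$
$\left(80 + \left(18 + \left(\left(M{\left(-5 \right)} + n\right) - 14\right) \left(21 + 2\right)\right)\right)^{2} = \left(80 + \left(18 + \left(\left(2 - 13\right) - 14\right) \left(21 + 2\right)\right)\right)^{2} = \left(80 + \left(18 + \left(-11 - 14\right) 23\right)\right)^{2} = \left(80 + \left(18 - 575\right)\right)^{2} = \left(80 - 557\right)^{2} = \left(-477\right)^{2} = 227529$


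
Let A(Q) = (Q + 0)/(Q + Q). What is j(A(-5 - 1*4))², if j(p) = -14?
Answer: 196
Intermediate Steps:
A(Q) = ½ (A(Q) = Q/((2*Q)) = Q*(1/(2*Q)) = ½)
j(A(-5 - 1*4))² = (-14)² = 196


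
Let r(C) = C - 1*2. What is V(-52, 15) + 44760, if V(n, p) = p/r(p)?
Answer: 581895/13 ≈ 44761.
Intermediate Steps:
r(C) = -2 + C (r(C) = C - 2 = -2 + C)
V(n, p) = p/(-2 + p)
V(-52, 15) + 44760 = 15/(-2 + 15) + 44760 = 15/13 + 44760 = 581895/13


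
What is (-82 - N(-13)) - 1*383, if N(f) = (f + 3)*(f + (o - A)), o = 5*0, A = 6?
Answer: -655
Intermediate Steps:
o = 0
N(f) = (-6 + f)*(3 + f) (N(f) = (f + 3)*(f + (0 - 1*6)) = (3 + f)*(f + (0 - 6)) = (3 + f)*(f - 6) = (3 + f)*(-6 + f) = (-6 + f)*(3 + f))
(-82 - N(-13)) - 1*383 = (-82 - (-18 + (-13)² - 3*(-13))) - 1*383 = (-82 - (-18 + 169 + 39)) - 383 = (-82 - 1*190) - 383 = (-82 - 190) - 383 = -272 - 383 = -655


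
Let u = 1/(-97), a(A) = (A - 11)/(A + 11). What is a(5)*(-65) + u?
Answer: 18907/776 ≈ 24.365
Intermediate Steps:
a(A) = (-11 + A)/(11 + A)
u = -1/97 ≈ -0.010309
a(5)*(-65) + u = ((-11 + 5)/(11 + 5))*(-65) - 1/97 = (-6/16)*(-65) - 1/97 = ((1/16)*(-6))*(-65) - 1/97 = -3/8*(-65) - 1/97 = 195/8 - 1/97 = 18907/776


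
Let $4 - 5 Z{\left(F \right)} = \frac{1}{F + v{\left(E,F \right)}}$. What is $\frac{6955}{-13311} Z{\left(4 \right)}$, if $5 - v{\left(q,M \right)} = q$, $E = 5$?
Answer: $- \frac{6955}{17748} \approx -0.39188$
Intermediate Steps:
$v{\left(q,M \right)} = 5 - q$
$Z{\left(F \right)} = \frac{4}{5} - \frac{1}{5 F}$ ($Z{\left(F \right)} = \frac{4}{5} - \frac{1}{5 \left(F + \left(5 - 5\right)\right)} = \frac{4}{5} - \frac{1}{5 \left(F + 0\right)} = \frac{4}{5} - \frac{1}{5 F}$)
$\frac{6955}{-13311} Z{\left(4 \right)} = \frac{6955}{-13311} \frac{-1 + 4 \cdot 4}{5 \cdot 4} = 6955 \left(- \frac{1}{13311}\right) \frac{1}{5} \cdot \frac{1}{4} \left(-1 + 16\right) = - \frac{6955 \cdot \frac{1}{5} \cdot \frac{1}{4} \cdot 15}{13311} = \left(- \frac{6955}{13311}\right) \frac{3}{4} = - \frac{6955}{17748}$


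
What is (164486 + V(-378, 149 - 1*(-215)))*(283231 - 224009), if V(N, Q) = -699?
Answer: 9699793714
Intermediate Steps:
(164486 + V(-378, 149 - 1*(-215)))*(283231 - 224009) = (164486 - 699)*(283231 - 224009) = 163787*59222 = 9699793714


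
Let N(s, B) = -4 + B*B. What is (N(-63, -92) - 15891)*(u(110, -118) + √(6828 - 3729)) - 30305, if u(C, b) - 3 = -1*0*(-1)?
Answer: -52598 - 7431*√3099 ≈ -4.6627e+5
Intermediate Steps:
N(s, B) = -4 + B²
u(C, b) = 3 (u(C, b) = 3 - 1*0*(-1) = 3 + 0*(-1) = 3 + 0 = 3)
(N(-63, -92) - 15891)*(u(110, -118) + √(6828 - 3729)) - 30305 = ((-4 + (-92)²) - 15891)*(3 + √(6828 - 3729)) - 30305 = ((-4 + 8464) - 15891)*(3 + √3099) - 30305 = (8460 - 15891)*(3 + √3099) - 30305 = -7431*(3 + √3099) - 30305 = (-22293 - 7431*√3099) - 30305 = -52598 - 7431*√3099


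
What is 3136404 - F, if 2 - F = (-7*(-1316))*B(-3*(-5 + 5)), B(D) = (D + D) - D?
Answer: 3136402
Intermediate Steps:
B(D) = D (B(D) = 2*D - D = D)
F = 2 (F = 2 - (-7*(-1316))*(-3*(-5 + 5)) = 2 - 9212*(-3*0) = 2 - 9212*0 = 2 - 1*0 = 2 + 0 = 2)
3136404 - F = 3136404 - 1*2 = 3136404 - 2 = 3136402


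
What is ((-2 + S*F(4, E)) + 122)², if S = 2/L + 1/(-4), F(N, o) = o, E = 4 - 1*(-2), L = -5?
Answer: 1347921/100 ≈ 13479.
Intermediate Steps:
E = 6 (E = 4 + 2 = 6)
S = -13/20 (S = 2/(-5) + 1/(-4) = 2*(-⅕) + 1*(-¼) = -⅖ - ¼ = -13/20 ≈ -0.65000)
((-2 + S*F(4, E)) + 122)² = ((-2 - 13/20*6) + 122)² = ((-2 - 39/10) + 122)² = (-59/10 + 122)² = (1161/10)² = 1347921/100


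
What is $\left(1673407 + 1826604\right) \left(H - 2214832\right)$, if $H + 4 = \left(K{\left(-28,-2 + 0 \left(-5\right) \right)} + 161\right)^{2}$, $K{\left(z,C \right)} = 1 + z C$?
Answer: $-7585615840432$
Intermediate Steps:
$K{\left(z,C \right)} = 1 + C z$
$H = 47520$ ($H = -4 + \left(\left(1 + \left(-2 + 0 \left(-5\right)\right) \left(-28\right)\right) + 161\right)^{2} = -4 + \left(\left(1 + \left(-2 + 0\right) \left(-28\right)\right) + 161\right)^{2} = -4 + \left(\left(1 - -56\right) + 161\right)^{2} = -4 + \left(\left(1 + 56\right) + 161\right)^{2} = -4 + \left(57 + 161\right)^{2} = -4 + 218^{2} = -4 + 47524 = 47520$)
$\left(1673407 + 1826604\right) \left(H - 2214832\right) = \left(1673407 + 1826604\right) \left(47520 - 2214832\right) = 3500011 \left(-2167312\right) = -7585615840432$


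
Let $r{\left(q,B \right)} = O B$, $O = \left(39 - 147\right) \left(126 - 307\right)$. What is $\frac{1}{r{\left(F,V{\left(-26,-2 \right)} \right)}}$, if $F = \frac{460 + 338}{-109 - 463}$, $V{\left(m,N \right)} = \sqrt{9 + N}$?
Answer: $\frac{\sqrt{7}}{136836} \approx 1.9335 \cdot 10^{-5}$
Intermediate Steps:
$O = 19548$ ($O = \left(-108\right) \left(-181\right) = 19548$)
$F = - \frac{399}{286}$ ($F = \frac{798}{-572} = 798 \left(- \frac{1}{572}\right) = - \frac{399}{286} \approx -1.3951$)
$r{\left(q,B \right)} = 19548 B$
$\frac{1}{r{\left(F,V{\left(-26,-2 \right)} \right)}} = \frac{1}{19548 \sqrt{9 - 2}} = \frac{1}{19548 \sqrt{7}} = \frac{\sqrt{7}}{136836}$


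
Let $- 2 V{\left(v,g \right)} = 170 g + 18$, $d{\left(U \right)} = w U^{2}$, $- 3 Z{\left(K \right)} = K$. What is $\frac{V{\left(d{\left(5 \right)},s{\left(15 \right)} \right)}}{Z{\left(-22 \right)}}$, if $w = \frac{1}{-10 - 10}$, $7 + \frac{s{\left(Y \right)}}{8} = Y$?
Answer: $- \frac{16347}{22} \approx -743.04$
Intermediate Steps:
$s{\left(Y \right)} = -56 + 8 Y$
$Z{\left(K \right)} = - \frac{K}{3}$
$w = - \frac{1}{20}$ ($w = \frac{1}{-20} = - \frac{1}{20} \approx -0.05$)
$d{\left(U \right)} = - \frac{U^{2}}{20}$
$V{\left(v,g \right)} = -9 - 85 g$ ($V{\left(v,g \right)} = - \frac{170 g + 18}{2} = - \frac{18 + 170 g}{2} = -9 - 85 g$)
$\frac{V{\left(d{\left(5 \right)},s{\left(15 \right)} \right)}}{Z{\left(-22 \right)}} = \frac{-9 - 85 \left(-56 + 8 \cdot 15\right)}{\left(- \frac{1}{3}\right) \left(-22\right)} = \frac{-9 - 85 \left(-56 + 120\right)}{\frac{22}{3}} = \left(-9 - 5440\right) \frac{3}{22} = \left(-5449\right) \frac{3}{22} = - \frac{16347}{22}$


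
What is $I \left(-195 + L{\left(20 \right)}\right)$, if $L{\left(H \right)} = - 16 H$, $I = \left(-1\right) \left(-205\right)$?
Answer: $-105575$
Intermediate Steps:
$I = 205$
$I \left(-195 + L{\left(20 \right)}\right) = 205 \left(-195 - 320\right) = 205 \left(-515\right) = -105575$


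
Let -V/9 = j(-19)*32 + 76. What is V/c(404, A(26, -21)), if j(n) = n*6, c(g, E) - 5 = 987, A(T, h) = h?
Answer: 8037/248 ≈ 32.407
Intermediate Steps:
c(g, E) = 992 (c(g, E) = 5 + 987 = 992)
j(n) = 6*n
V = 32148 (V = -9*((6*(-19))*32 + 76) = -9*(-114*32 + 76) = -9*(-3648 + 76) = -9*(-3572) = 32148)
V/c(404, A(26, -21)) = 32148/992 = 32148*(1/992) = 8037/248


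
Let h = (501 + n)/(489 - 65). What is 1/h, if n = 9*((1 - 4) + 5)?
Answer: 424/519 ≈ 0.81696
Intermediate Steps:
n = 18 (n = 9*(-3 + 5) = 9*2 = 18)
h = 519/424 (h = (501 + 18)/(489 - 65) = 519/424 ≈ 1.2241)
1/h = 1/(519/424) = 424/519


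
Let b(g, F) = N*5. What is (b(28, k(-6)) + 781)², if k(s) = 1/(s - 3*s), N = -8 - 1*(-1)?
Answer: 556516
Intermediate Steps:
N = -7 (N = -8 + 1 = -7)
k(s) = -1/(2*s) (k(s) = 1/(-2*s) = -1/(2*s))
b(g, F) = -35 (b(g, F) = -7*5 = -35)
(b(28, k(-6)) + 781)² = (-35 + 781)² = 746² = 556516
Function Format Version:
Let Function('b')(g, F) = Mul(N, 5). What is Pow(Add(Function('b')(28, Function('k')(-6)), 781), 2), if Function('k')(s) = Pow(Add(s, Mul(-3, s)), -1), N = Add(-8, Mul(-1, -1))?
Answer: 556516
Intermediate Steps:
N = -7 (N = Add(-8, 1) = -7)
Function('k')(s) = Mul(Rational(-1, 2), Pow(s, -1)) (Function('k')(s) = Pow(Mul(-2, s), -1) = Mul(Rational(-1, 2), Pow(s, -1)))
Function('b')(g, F) = -35 (Function('b')(g, F) = Mul(-7, 5) = -35)
Pow(Add(Function('b')(28, Function('k')(-6)), 781), 2) = Pow(Add(-35, 781), 2) = Pow(746, 2) = 556516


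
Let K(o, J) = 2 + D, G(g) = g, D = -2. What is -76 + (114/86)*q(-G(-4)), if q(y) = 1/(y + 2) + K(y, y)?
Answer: -6517/86 ≈ -75.779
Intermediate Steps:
K(o, J) = 0 (K(o, J) = 2 - 2 = 0)
q(y) = 1/(2 + y) (q(y) = 1/(y + 2) + 0 = 1/(2 + y) + 0 = 1/(2 + y))
-76 + (114/86)*q(-G(-4)) = -76 + (114/86)/(2 - 1*(-4)) = -76 + (114*(1/86))/(2 + 4) = -76 + (57/43)/6 = -76 + (57/43)*(1/6) = -76 + 19/86 = -6517/86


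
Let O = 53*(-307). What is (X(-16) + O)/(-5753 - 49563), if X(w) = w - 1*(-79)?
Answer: 4052/13829 ≈ 0.29301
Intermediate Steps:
X(w) = 79 + w (X(w) = w + 79 = 79 + w)
O = -16271
(X(-16) + O)/(-5753 - 49563) = ((79 - 16) - 16271)/(-5753 - 49563) = (63 - 16271)/(-55316) = -16208*(-1/55316) = 4052/13829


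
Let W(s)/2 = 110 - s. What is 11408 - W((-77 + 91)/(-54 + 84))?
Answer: 167834/15 ≈ 11189.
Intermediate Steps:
W(s) = 220 - 2*s (W(s) = 2*(110 - s) = 220 - 2*s)
11408 - W((-77 + 91)/(-54 + 84)) = 11408 - (220 - 2*(-77 + 91)/(-54 + 84)) = 11408 - (220 - 28/30) = 11408 - (220 - 2*7/15) = 11408 - (220 - 14/15) = 11408 - 1*3286/15 = 11408 - 3286/15 = 167834/15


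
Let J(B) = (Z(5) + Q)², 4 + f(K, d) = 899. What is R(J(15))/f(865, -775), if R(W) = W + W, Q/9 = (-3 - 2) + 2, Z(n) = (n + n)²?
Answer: 10658/895 ≈ 11.908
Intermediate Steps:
f(K, d) = 895 (f(K, d) = -4 + 899 = 895)
Z(n) = 4*n² (Z(n) = (2*n)² = 4*n²)
Q = -27 (Q = 9*((-3 - 2) + 2) = 9*(-5 + 2) = 9*(-3) = -27)
J(B) = 5329 (J(B) = (4*5² - 27)² = (4*25 - 27)² = (100 - 27)² = 73² = 5329)
R(W) = 2*W
R(J(15))/f(865, -775) = (2*5329)/895 = 10658*(1/895) = 10658/895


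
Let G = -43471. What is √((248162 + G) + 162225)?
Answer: 2*√91729 ≈ 605.74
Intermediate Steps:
√((248162 + G) + 162225) = √((248162 - 43471) + 162225) = √(204691 + 162225) = √366916 = 2*√91729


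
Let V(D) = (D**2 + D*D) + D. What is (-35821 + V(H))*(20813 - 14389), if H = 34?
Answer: -215043400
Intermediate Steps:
V(D) = D + 2*D**2 (V(D) = (D**2 + D**2) + D = 2*D**2 + D = D + 2*D**2)
(-35821 + V(H))*(20813 - 14389) = (-35821 + 34*(1 + 2*34))*(20813 - 14389) = (-35821 + 34*(1 + 68))*6424 = (-35821 + 34*69)*6424 = (-35821 + 2346)*6424 = -33475*6424 = -215043400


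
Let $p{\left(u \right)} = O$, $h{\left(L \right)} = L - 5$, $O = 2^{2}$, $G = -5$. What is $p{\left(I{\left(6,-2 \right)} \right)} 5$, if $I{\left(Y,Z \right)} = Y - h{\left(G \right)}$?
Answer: $20$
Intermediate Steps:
$O = 4$
$h{\left(L \right)} = -5 + L$
$I{\left(Y,Z \right)} = 10 + Y$ ($I{\left(Y,Z \right)} = Y - \left(-5 - 5\right) = Y - -10 = Y + 10 = 10 + Y$)
$p{\left(u \right)} = 4$
$p{\left(I{\left(6,-2 \right)} \right)} 5 = 4 \cdot 5 = 20$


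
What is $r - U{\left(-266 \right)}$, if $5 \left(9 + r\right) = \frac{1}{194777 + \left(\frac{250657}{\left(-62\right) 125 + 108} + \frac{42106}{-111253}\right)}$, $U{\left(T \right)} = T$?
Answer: $\frac{212757844539152191}{827851531863645} \approx 257.0$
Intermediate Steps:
$r = - \frac{7450662936577379}{827851531863645}$ ($r = -9 + \frac{1}{5 \left(194777 + \left(\frac{250657}{\left(-62\right) 125 + 108} + \frac{42106}{-111253}\right)\right)} = -9 + \frac{1}{5 \left(194777 + \left(\frac{250657}{-7750 + 108} + 42106 \left(- \frac{1}{111253}\right)\right)\right)} = -9 + \frac{1}{5 \left(194777 + \left(\frac{250657}{-7642} - \frac{42106}{111253}\right)\right)} = -9 + \frac{1}{5 \left(194777 + \left(250657 \left(- \frac{1}{7642}\right) - \frac{42106}{111253}\right)\right)} = -9 + \frac{1}{5 \left(194777 - \frac{28208117273}{850195426}\right)} = -9 + \frac{1}{5 \cdot \frac{165570306372729}{850195426}} = -9 + \frac{1}{5} \cdot \frac{850195426}{165570306372729} = -9 + \frac{850195426}{827851531863645} = - \frac{7450662936577379}{827851531863645} \approx -9.0$)
$r - U{\left(-266 \right)} = - \frac{7450662936577379}{827851531863645} - -266 = - \frac{7450662936577379}{827851531863645} + 266 = \frac{212757844539152191}{827851531863645}$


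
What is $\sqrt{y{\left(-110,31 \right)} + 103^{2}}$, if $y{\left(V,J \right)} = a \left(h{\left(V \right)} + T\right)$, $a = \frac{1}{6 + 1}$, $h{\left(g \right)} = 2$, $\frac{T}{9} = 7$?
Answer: $\frac{2 \sqrt{130074}}{7} \approx 103.05$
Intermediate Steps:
$T = 63$ ($T = 9 \cdot 7 = 63$)
$a = \frac{1}{7} \approx 0.14286$
$y{\left(V,J \right)} = \frac{65}{7}$ ($y{\left(V,J \right)} = \frac{2 + 63}{7} = \frac{1}{7} \cdot 65 = \frac{65}{7}$)
$\sqrt{y{\left(-110,31 \right)} + 103^{2}} = \sqrt{\frac{65}{7} + 103^{2}} = \sqrt{\frac{65}{7} + 10609} = \sqrt{\frac{74328}{7}} = \frac{2 \sqrt{130074}}{7}$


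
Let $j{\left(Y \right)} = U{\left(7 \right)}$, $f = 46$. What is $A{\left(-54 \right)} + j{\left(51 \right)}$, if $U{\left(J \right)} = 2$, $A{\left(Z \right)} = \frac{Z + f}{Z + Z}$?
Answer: $\frac{56}{27} \approx 2.0741$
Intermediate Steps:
$A{\left(Z \right)} = \frac{46 + Z}{2 Z}$ ($A{\left(Z \right)} = \frac{Z + 46}{Z + Z} = \frac{46 + Z}{2 Z}$)
$j{\left(Y \right)} = 2$
$A{\left(-54 \right)} + j{\left(51 \right)} = \frac{46 - 54}{2 \left(-54\right)} + 2 = \frac{1}{2} \left(- \frac{1}{54}\right) \left(-8\right) + 2 = \frac{2}{27} + 2 = \frac{56}{27}$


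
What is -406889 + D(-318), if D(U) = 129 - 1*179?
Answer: -406939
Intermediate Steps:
D(U) = -50 (D(U) = 129 - 179 = -50)
-406889 + D(-318) = -406889 - 50 = -406939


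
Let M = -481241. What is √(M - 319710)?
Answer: I*√800951 ≈ 894.96*I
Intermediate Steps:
√(M - 319710) = √(-481241 - 319710) = √(-800951) = I*√800951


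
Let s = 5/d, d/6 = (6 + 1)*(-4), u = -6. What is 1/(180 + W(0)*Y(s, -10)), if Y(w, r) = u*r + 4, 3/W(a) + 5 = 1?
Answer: 1/132 ≈ 0.0075758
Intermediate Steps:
d = -168 (d = 6*((6 + 1)*(-4)) = 6*(7*(-4)) = 6*(-28) = -168)
W(a) = -3/4 (W(a) = 3/(-5 + 1) = 3/(-4) = 3*(-1/4) = -3/4)
s = -5/168 (s = 5/(-168) = 5*(-1/168) = -5/168 ≈ -0.029762)
Y(w, r) = 4 - 6*r (Y(w, r) = -6*r + 4 = 4 - 6*r)
1/(180 + W(0)*Y(s, -10)) = 1/(180 - 3*(4 - 6*(-10))/4) = 1/(180 - 3*(4 + 60)/4) = 1/(180 - 3/4*64) = 1/(180 - 48) = 1/132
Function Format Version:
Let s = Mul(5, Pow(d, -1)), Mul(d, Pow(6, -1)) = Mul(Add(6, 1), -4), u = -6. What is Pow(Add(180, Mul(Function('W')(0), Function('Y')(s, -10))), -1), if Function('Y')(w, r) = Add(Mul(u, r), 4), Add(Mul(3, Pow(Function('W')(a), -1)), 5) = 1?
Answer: Rational(1, 132) ≈ 0.0075758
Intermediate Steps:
d = -168 (d = Mul(6, Mul(Add(6, 1), -4)) = Mul(6, Mul(7, -4)) = Mul(6, -28) = -168)
Function('W')(a) = Rational(-3, 4) (Function('W')(a) = Mul(3, Pow(Add(-5, 1), -1)) = Mul(3, Pow(-4, -1)) = Mul(3, Rational(-1, 4)) = Rational(-3, 4))
s = Rational(-5, 168) (s = Mul(5, Pow(-168, -1)) = Mul(5, Rational(-1, 168)) = Rational(-5, 168) ≈ -0.029762)
Function('Y')(w, r) = Add(4, Mul(-6, r)) (Function('Y')(w, r) = Add(Mul(-6, r), 4) = Add(4, Mul(-6, r)))
Pow(Add(180, Mul(Function('W')(0), Function('Y')(s, -10))), -1) = Pow(Add(180, Mul(Rational(-3, 4), Add(4, Mul(-6, -10)))), -1) = Pow(Add(180, Mul(Rational(-3, 4), Add(4, 60))), -1) = Pow(Add(180, Mul(Rational(-3, 4), 64)), -1) = Pow(Add(180, -48), -1) = Pow(132, -1) = Rational(1, 132)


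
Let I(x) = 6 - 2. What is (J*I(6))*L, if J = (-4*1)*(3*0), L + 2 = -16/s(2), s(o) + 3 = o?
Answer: 0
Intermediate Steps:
s(o) = -3 + o
I(x) = 4
L = 14 (L = -2 - 16/(-3 + 2) = -2 - 16/(-1) = -2 - 16*(-1) = -2 + 16 = 14)
J = 0 (J = -4*0 = 0)
(J*I(6))*L = (0*4)*14 = 0*14 = 0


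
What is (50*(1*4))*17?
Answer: 3400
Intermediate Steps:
(50*(1*4))*17 = (50*4)*17 = 200*17 = 3400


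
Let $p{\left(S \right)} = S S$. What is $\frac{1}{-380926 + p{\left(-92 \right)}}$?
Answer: $- \frac{1}{372462} \approx -2.6848 \cdot 10^{-6}$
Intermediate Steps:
$p{\left(S \right)} = S^{2}$
$\frac{1}{-380926 + p{\left(-92 \right)}} = \frac{1}{-380926 + \left(-92\right)^{2}} = \frac{1}{-380926 + 8464} = \frac{1}{-372462} = - \frac{1}{372462}$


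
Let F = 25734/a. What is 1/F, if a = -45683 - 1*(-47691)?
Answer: 1004/12867 ≈ 0.078029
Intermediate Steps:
a = 2008 (a = -45683 + 47691 = 2008)
F = 12867/1004 (F = 25734/2008 = 25734*(1/2008) = 12867/1004 ≈ 12.816)
1/F = 1/(12867/1004) = 1004/12867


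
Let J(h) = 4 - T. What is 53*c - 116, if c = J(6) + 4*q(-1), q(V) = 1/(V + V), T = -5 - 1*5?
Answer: 520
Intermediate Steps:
T = -10 (T = -5 - 5 = -10)
q(V) = 1/(2*V)
J(h) = 14 (J(h) = 4 - 1*(-10) = 4 + 10 = 14)
c = 12 (c = 14 + 4*((½)/(-1)) = 14 + 4*((½)*(-1)) = 14 + 4*(-½) = 14 - 2 = 12)
53*c - 116 = 53*12 - 116 = 636 - 116 = 520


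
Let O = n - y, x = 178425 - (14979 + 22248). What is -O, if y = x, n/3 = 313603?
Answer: -799611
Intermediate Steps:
n = 940809 (n = 3*313603 = 940809)
x = 141198 (x = 178425 - 1*37227 = 178425 - 37227 = 141198)
y = 141198
O = 799611 (O = 940809 - 1*141198 = 940809 - 141198 = 799611)
-O = -1*799611 = -799611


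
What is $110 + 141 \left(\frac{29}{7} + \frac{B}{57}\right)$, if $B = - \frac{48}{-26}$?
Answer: $\frac{1208069}{1729} \approx 698.71$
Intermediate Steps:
$B = \frac{24}{13}$ ($B = \left(-48\right) \left(- \frac{1}{26}\right) = \frac{24}{13} \approx 1.8462$)
$110 + 141 \left(\frac{29}{7} + \frac{B}{57}\right) = 110 + 141 \left(\frac{29}{7} + \frac{24}{13 \cdot 57}\right) = 110 + 141 \left(29 \cdot \frac{1}{7} + \frac{24}{13} \cdot \frac{1}{57}\right) = 110 + 141 \left(\frac{29}{7} + \frac{8}{247}\right) = 110 + 141 \cdot \frac{7219}{1729} = 110 + \frac{1017879}{1729} = \frac{1208069}{1729}$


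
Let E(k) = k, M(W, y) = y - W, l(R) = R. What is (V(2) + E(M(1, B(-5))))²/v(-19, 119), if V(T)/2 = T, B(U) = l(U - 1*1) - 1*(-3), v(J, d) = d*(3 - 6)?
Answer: 0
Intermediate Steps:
v(J, d) = -3*d (v(J, d) = d*(-3) = -3*d)
B(U) = 2 + U (B(U) = (U - 1*1) - 1*(-3) = (U - 1) + 3 = (-1 + U) + 3 = 2 + U)
V(T) = 2*T
(V(2) + E(M(1, B(-5))))²/v(-19, 119) = (2*2 + ((2 - 5) - 1*1))²/((-3*119)) = (4 + (-3 - 1))²/(-357) = (4 - 4)²*(-1/357) = 0²*(-1/357) = 0*(-1/357) = 0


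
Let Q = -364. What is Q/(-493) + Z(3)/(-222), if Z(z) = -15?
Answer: 29401/36482 ≈ 0.80590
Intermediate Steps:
Q/(-493) + Z(3)/(-222) = -364/(-493) - 15/(-222) = -364*(-1/493) - 15*(-1/222) = 364/493 + 5/74 = 29401/36482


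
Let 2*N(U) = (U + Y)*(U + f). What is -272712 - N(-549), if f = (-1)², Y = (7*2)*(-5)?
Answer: -442318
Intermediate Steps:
Y = -70 (Y = 14*(-5) = -70)
f = 1
N(U) = (1 + U)*(-70 + U)/2 (N(U) = ((U - 70)*(U + 1))/2 = ((-70 + U)*(1 + U))/2 = ((1 + U)*(-70 + U))/2 = (1 + U)*(-70 + U)/2)
-272712 - N(-549) = -272712 - (-35 + (½)*(-549)² - 69/2*(-549)) = -272712 - (-35 + (½)*301401 + 37881/2) = -272712 - (-35 + 301401/2 + 37881/2) = -272712 - 1*169606 = -272712 - 169606 = -442318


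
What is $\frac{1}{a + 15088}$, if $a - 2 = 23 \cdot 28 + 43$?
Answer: $\frac{1}{15777} \approx 6.3383 \cdot 10^{-5}$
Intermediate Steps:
$a = 689$ ($a = 2 + \left(23 \cdot 28 + 43\right) = 2 + \left(644 + 43\right) = 2 + 687 = 689$)
$\frac{1}{a + 15088} = \frac{1}{689 + 15088} = \frac{1}{15777}$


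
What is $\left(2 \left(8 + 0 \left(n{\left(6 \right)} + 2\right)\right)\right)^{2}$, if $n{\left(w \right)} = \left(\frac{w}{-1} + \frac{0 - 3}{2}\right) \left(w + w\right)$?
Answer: $256$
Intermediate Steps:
$n{\left(w \right)} = 2 w \left(- \frac{3}{2} - w\right)$ ($n{\left(w \right)} = \left(w \left(-1\right) + \left(0 - 3\right) \frac{1}{2}\right) 2 w = \left(- w - \frac{3}{2}\right) 2 w = \left(- \frac{3}{2} - w\right) 2 w = 2 w \left(- \frac{3}{2} - w\right)$)
$\left(2 \left(8 + 0 \left(n{\left(6 \right)} + 2\right)\right)\right)^{2} = \left(2 \left(8 + 0 \left(\left(-1\right) 6 \left(3 + 2 \cdot 6\right) + 2\right)\right)\right)^{2} = \left(2 \left(8 + 0 \left(\left(-1\right) 6 \left(3 + 12\right) + 2\right)\right)\right)^{2} = \left(2 \left(8 + 0 \left(\left(-1\right) 6 \cdot 15 + 2\right)\right)\right)^{2} = \left(2 \left(8 + 0 \left(-90 + 2\right)\right)\right)^{2} = \left(2 \left(8 + 0 \left(-88\right)\right)\right)^{2} = \left(2 \left(8 + 0\right)\right)^{2} = \left(2 \cdot 8\right)^{2} = 16^{2} = 256$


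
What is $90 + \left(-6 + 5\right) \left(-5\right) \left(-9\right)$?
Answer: $45$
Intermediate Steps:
$90 + \left(-6 + 5\right) \left(-5\right) \left(-9\right) = 90 + \left(-1\right) \left(-5\right) \left(-9\right) = 90 + 5 \left(-9\right) = 90 - 45 = 45$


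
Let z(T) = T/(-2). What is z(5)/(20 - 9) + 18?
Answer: 391/22 ≈ 17.773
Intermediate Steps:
z(T) = -T/2 (z(T) = T*(-1/2) = -T/2)
z(5)/(20 - 9) + 18 = (-1/2*5)/(20 - 9) + 18 = -5/2/11 + 18 = -5/2*1/11 + 18 = -5/22 + 18 = 391/22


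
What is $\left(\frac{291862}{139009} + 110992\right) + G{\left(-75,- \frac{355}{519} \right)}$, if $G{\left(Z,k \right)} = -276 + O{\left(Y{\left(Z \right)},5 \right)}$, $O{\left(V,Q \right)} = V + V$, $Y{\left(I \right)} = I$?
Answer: $\frac{15369960956}{139009} \approx 1.1057 \cdot 10^{5}$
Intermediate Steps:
$O{\left(V,Q \right)} = 2 V$
$G{\left(Z,k \right)} = -276 + 2 Z$
$\left(\frac{291862}{139009} + 110992\right) + G{\left(-75,- \frac{355}{519} \right)} = \left(\frac{291862}{139009} + 110992\right) + \left(-276 + 2 \left(-75\right)\right) = \left(291862 \cdot \frac{1}{139009} + 110992\right) - 426 = \left(\frac{291862}{139009} + 110992\right) - 426 = \frac{15429178790}{139009} - 426 = \frac{15369960956}{139009}$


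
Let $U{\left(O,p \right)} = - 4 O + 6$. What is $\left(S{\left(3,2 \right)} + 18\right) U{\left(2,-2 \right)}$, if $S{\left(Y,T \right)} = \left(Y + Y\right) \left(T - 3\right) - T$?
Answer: $-20$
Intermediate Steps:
$U{\left(O,p \right)} = 6 - 4 O$
$S{\left(Y,T \right)} = - T + 2 Y \left(-3 + T\right)$ ($S{\left(Y,T \right)} = 2 Y \left(-3 + T\right) - T = - T + 2 Y \left(-3 + T\right)$)
$\left(S{\left(3,2 \right)} + 18\right) U{\left(2,-2 \right)} = \left(\left(\left(-1\right) 2 - 18 + 2 \cdot 2 \cdot 3\right) + 18\right) \left(6 - 8\right) = \left(\left(-2 - 18 + 12\right) + 18\right) \left(6 - 8\right) = \left(-8 + 18\right) \left(-2\right) = 10 \left(-2\right) = -20$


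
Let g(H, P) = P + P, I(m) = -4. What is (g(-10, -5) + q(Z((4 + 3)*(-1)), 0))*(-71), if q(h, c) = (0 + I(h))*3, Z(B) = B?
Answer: 1562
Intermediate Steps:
q(h, c) = -12 (q(h, c) = (0 - 4)*3 = -4*3 = -12)
g(H, P) = 2*P
(g(-10, -5) + q(Z((4 + 3)*(-1)), 0))*(-71) = (2*(-5) - 12)*(-71) = (-10 - 12)*(-71) = -22*(-71) = 1562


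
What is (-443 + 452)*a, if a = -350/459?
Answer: -350/51 ≈ -6.8627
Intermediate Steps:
a = -350/459 (a = -350*1/459 = -350/459 ≈ -0.76253)
(-443 + 452)*a = (-443 + 452)*(-350/459) = 9*(-350/459) = -350/51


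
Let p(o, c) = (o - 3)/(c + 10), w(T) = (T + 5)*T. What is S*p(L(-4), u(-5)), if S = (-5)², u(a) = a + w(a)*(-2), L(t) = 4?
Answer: 5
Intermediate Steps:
w(T) = T*(5 + T) (w(T) = (5 + T)*T = T*(5 + T))
u(a) = a - 2*a*(5 + a) (u(a) = a + (a*(5 + a))*(-2) = a - 2*a*(5 + a))
S = 25
p(o, c) = (-3 + o)/(10 + c)
S*p(L(-4), u(-5)) = 25*((-3 + 4)/(10 - 5*(-9 - 2*(-5)))) = 25*(1/(10 - 5*(-9 + 10))) = 25*(1/(10 - 5*1)) = 25*(1/(10 - 5)) = 25*(1/5) = 25*((⅕)*1) = 25*(⅕) = 5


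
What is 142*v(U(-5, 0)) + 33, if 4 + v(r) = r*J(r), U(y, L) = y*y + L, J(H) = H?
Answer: 88215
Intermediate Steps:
U(y, L) = L + y**2 (U(y, L) = y**2 + L = L + y**2)
v(r) = -4 + r**2 (v(r) = -4 + r*r = -4 + r**2)
142*v(U(-5, 0)) + 33 = 142*(-4 + (0 + (-5)**2)**2) + 33 = 142*(-4 + (0 + 25)**2) + 33 = 142*(-4 + 25**2) + 33 = 142*(-4 + 625) + 33 = 142*621 + 33 = 88182 + 33 = 88215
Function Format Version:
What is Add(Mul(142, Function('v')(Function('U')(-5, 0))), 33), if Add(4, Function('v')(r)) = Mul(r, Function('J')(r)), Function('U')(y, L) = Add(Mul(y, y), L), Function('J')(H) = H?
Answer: 88215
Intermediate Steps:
Function('U')(y, L) = Add(L, Pow(y, 2)) (Function('U')(y, L) = Add(Pow(y, 2), L) = Add(L, Pow(y, 2)))
Function('v')(r) = Add(-4, Pow(r, 2)) (Function('v')(r) = Add(-4, Mul(r, r)) = Add(-4, Pow(r, 2)))
Add(Mul(142, Function('v')(Function('U')(-5, 0))), 33) = Add(Mul(142, Add(-4, Pow(Add(0, Pow(-5, 2)), 2))), 33) = Add(Mul(142, Add(-4, Pow(Add(0, 25), 2))), 33) = Add(Mul(142, Add(-4, Pow(25, 2))), 33) = Add(Mul(142, Add(-4, 625)), 33) = Add(Mul(142, 621), 33) = Add(88182, 33) = 88215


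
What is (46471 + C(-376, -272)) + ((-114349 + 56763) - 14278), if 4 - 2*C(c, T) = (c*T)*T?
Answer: 13883601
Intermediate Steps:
C(c, T) = 2 - c*T**2/2 (C(c, T) = 2 - c*T*T/2 = 2 - T*c*T/2 = 2 - c*T**2/2)
(46471 + C(-376, -272)) + ((-114349 + 56763) - 14278) = (46471 + (2 - 1/2*(-376)*(-272)**2)) + ((-114349 + 56763) - 14278) = (46471 + (2 - 1/2*(-376)*73984)) + (-57586 - 14278) = (46471 + (2 + 13908992)) - 71864 = (46471 + 13908994) - 71864 = 13955465 - 71864 = 13883601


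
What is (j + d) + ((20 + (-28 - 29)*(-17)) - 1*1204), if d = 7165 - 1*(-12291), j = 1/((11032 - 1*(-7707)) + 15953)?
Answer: 667508773/34692 ≈ 19241.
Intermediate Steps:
j = 1/34692 (j = 1/((11032 + 7707) + 15953) = 1/(18739 + 15953) = 1/34692 ≈ 2.8825e-5)
d = 19456 (d = 7165 + 12291 = 19456)
(j + d) + ((20 + (-28 - 29)*(-17)) - 1*1204) = (1/34692 + 19456) + ((20 + (-28 - 29)*(-17)) - 1*1204) = 674967553/34692 + ((20 - 57*(-17)) - 1204) = 674967553/34692 + ((20 + 969) - 1204) = 674967553/34692 + (989 - 1204) = 674967553/34692 - 215 = 667508773/34692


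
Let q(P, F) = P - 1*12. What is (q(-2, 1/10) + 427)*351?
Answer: 144963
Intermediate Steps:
q(P, F) = -12 + P (q(P, F) = P - 12 = -12 + P)
(q(-2, 1/10) + 427)*351 = ((-12 - 2) + 427)*351 = (-14 + 427)*351 = 413*351 = 144963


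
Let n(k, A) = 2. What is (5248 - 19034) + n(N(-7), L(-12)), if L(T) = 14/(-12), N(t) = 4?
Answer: -13784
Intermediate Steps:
L(T) = -7/6 (L(T) = 14*(-1/12) = -7/6)
(5248 - 19034) + n(N(-7), L(-12)) = (5248 - 19034) + 2 = -13786 + 2 = -13784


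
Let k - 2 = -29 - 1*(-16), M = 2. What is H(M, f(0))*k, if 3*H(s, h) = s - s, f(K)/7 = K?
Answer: 0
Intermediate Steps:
f(K) = 7*K
k = -11 (k = 2 + (-29 - 1*(-16)) = 2 + (-29 + 16) = 2 - 13 = -11)
H(s, h) = 0 (H(s, h) = (s - s)/3 = (⅓)*0 = 0)
H(M, f(0))*k = 0*(-11) = 0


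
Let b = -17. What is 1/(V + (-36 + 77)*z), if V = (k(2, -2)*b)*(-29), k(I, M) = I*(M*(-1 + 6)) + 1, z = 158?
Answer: -1/2889 ≈ -0.00034614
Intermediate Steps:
k(I, M) = 1 + 5*I*M (k(I, M) = I*(M*5) + 1 = I*(5*M) + 1 = 5*I*M + 1 = 1 + 5*I*M)
V = -9367 (V = ((1 + 5*2*(-2))*(-17))*(-29) = ((1 - 20)*(-17))*(-29) = -19*(-17)*(-29) = 323*(-29) = -9367)
1/(V + (-36 + 77)*z) = 1/(-9367 + (-36 + 77)*158) = 1/(-9367 + 41*158) = 1/(-9367 + 6478) = 1/(-2889) = -1/2889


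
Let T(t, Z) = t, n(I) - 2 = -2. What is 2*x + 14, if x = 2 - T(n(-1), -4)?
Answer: 18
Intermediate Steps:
n(I) = 0 (n(I) = 2 - 2 = 0)
x = 2 (x = 2 - 1*0 = 2 + 0 = 2)
2*x + 14 = 2*2 + 14 = 4 + 14 = 18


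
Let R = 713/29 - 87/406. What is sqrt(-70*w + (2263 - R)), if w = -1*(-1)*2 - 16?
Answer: sqrt(530545778)/406 ≈ 56.733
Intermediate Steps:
w = -14 (w = 1*2 - 16 = 2 - 16 = -14)
R = 9895/406 (R = 713*(1/29) - 87*1/406 = 713/29 - 3/14 = 9895/406 ≈ 24.372)
sqrt(-70*w + (2263 - R)) = sqrt(-70*(-14) + (2263 - 1*9895/406)) = sqrt(980 + (2263 - 9895/406)) = sqrt(980 + 908883/406) = sqrt(1306763/406) = sqrt(530545778)/406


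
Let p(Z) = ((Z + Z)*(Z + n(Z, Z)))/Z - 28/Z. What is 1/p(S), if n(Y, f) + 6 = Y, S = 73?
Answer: 73/20412 ≈ 0.0035763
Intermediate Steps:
n(Y, f) = -6 + Y
p(Z) = -12 - 28/Z + 4*Z (p(Z) = ((Z + Z)*(Z + (-6 + Z)))/Z - 28/Z = ((2*Z)*(-6 + 2*Z))/Z - 28/Z = (2*Z*(-6 + 2*Z))/Z - 28/Z = (-12 + 4*Z) - 28/Z = -12 - 28/Z + 4*Z)
1/p(S) = 1/(-12 - 28/73 + 4*73) = 1/(-12 - 28*1/73 + 292) = 1/(-12 - 28/73 + 292) = 1/(20412/73) = 73/20412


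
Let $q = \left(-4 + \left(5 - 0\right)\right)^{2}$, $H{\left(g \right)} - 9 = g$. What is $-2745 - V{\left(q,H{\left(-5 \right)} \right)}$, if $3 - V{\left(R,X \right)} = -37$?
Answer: $-2785$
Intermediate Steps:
$H{\left(g \right)} = 9 + g$
$q = 1$ ($q = \left(-4 + \left(5 + 0\right)\right)^{2} = \left(-4 + 5\right)^{2} = 1^{2} = 1$)
$V{\left(R,X \right)} = 40$ ($V{\left(R,X \right)} = 3 - -37 = 3 + 37 = 40$)
$-2745 - V{\left(q,H{\left(-5 \right)} \right)} = -2745 - 40 = -2785$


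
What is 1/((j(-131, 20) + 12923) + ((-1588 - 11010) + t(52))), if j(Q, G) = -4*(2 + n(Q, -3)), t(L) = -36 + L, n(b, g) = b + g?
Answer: 1/869 ≈ 0.0011507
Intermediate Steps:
j(Q, G) = 4 - 4*Q (j(Q, G) = -4*(2 + (Q - 3)) = -4*(2 + (-3 + Q)) = -4*(-1 + Q) = 4 - 4*Q)
1/((j(-131, 20) + 12923) + ((-1588 - 11010) + t(52))) = 1/(((4 - 4*(-131)) + 12923) + ((-1588 - 11010) + (-36 + 52))) = 1/(((4 + 524) + 12923) + (-12598 + 16)) = 1/((528 + 12923) - 12582) = 1/(13451 - 12582) = 1/869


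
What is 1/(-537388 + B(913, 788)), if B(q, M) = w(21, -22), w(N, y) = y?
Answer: -1/537410 ≈ -1.8608e-6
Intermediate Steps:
B(q, M) = -22
1/(-537388 + B(913, 788)) = 1/(-537388 - 22) = 1/(-537410) = -1/537410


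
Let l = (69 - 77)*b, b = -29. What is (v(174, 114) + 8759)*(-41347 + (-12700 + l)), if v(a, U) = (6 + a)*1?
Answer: -481052285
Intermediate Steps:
v(a, U) = 6 + a
l = 232 (l = (69 - 77)*(-29) = -8*(-29) = 232)
(v(174, 114) + 8759)*(-41347 + (-12700 + l)) = ((6 + 174) + 8759)*(-41347 + (-12700 + 232)) = (180 + 8759)*(-41347 - 12468) = 8939*(-53815) = -481052285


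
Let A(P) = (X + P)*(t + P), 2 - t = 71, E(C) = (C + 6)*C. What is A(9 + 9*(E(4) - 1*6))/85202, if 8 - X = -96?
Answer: 51537/42601 ≈ 1.2098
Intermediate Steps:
X = 104 (X = 8 - 1*(-96) = 8 + 96 = 104)
E(C) = C*(6 + C) (E(C) = (6 + C)*C = C*(6 + C))
t = -69 (t = 2 - 1*71 = 2 - 71 = -69)
A(P) = (-69 + P)*(104 + P) (A(P) = (104 + P)*(-69 + P) = (-69 + P)*(104 + P))
A(9 + 9*(E(4) - 1*6))/85202 = (-7176 + (9 + 9*(4*(6 + 4) - 1*6))² + 35*(9 + 9*(4*(6 + 4) - 1*6)))/85202 = (-7176 + (9 + 9*(4*10 - 6))² + 35*(9 + 9*(4*10 - 6)))*(1/85202) = (-7176 + (9 + 9*(40 - 6))² + 35*(9 + 9*(40 - 6)))*(1/85202) = (-7176 + (9 + 9*34)² + 35*(9 + 9*34))*(1/85202) = (-7176 + (9 + 306)² + 35*(9 + 306))*(1/85202) = (-7176 + 315² + 35*315)*(1/85202) = (-7176 + 99225 + 11025)*(1/85202) = 103074*(1/85202) = 51537/42601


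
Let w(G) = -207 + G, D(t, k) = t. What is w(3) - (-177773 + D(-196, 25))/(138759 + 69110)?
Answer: -42227307/207869 ≈ -203.14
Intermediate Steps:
w(3) - (-177773 + D(-196, 25))/(138759 + 69110) = (-207 + 3) - (-177773 - 196)/(138759 + 69110) = -204 - (-177969)/207869 = -204 - 1*(-177969/207869) = -204 + 177969/207869 = -42227307/207869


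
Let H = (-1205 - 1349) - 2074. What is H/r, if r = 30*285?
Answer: -2314/4275 ≈ -0.54129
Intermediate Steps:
r = 8550
H = -4628 (H = -2554 - 2074 = -4628)
H/r = -4628/8550 = -4628*1/8550 = -2314/4275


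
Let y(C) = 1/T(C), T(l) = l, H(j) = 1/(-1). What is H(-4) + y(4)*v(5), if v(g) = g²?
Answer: 21/4 ≈ 5.2500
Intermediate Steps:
H(j) = -1
y(C) = 1/C
H(-4) + y(4)*v(5) = -1 + 5²/4 = -1 + (¼)*25 = -1 + 25/4 = 21/4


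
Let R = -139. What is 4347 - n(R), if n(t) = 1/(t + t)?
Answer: 1208467/278 ≈ 4347.0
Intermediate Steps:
n(t) = 1/(2*t)
4347 - n(R) = 4347 - 1/(2*(-139)) = 4347 - (-1)/(2*139) = 4347 - 1*(-1/278) = 4347 + 1/278 = 1208467/278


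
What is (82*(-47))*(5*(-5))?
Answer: 96350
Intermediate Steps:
(82*(-47))*(5*(-5)) = -3854*(-25) = 96350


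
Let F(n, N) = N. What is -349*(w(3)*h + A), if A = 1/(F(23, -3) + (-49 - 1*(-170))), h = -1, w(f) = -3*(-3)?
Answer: 370289/118 ≈ 3138.0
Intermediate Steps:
w(f) = 9
A = 1/118 (A = 1/(-3 + (-49 - 1*(-170))) = 1/(-3 + (-49 + 170)) = 1/(-3 + 121) = 1/118 ≈ 0.0084746)
-349*(w(3)*h + A) = -349*(9*(-1) + 1/118) = -349*(-9 + 1/118) = -349*(-1061/118) = 370289/118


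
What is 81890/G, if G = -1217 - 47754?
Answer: -81890/48971 ≈ -1.6722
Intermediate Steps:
G = -48971
81890/G = 81890/(-48971) = 81890*(-1/48971) = -81890/48971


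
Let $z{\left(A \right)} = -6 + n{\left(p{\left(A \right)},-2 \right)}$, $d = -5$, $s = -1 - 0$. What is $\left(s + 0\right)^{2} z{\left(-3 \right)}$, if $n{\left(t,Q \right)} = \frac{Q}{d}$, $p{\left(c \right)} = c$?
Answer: $- \frac{28}{5} \approx -5.6$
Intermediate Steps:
$s = -1$ ($s = -1 + 0 = -1$)
$n{\left(t,Q \right)} = - \frac{Q}{5}$ ($n{\left(t,Q \right)} = \frac{Q}{-5} = Q \left(- \frac{1}{5}\right) = - \frac{Q}{5}$)
$z{\left(A \right)} = - \frac{28}{5}$ ($z{\left(A \right)} = -6 - - \frac{2}{5} = -6 + \frac{2}{5} = - \frac{28}{5}$)
$\left(s + 0\right)^{2} z{\left(-3 \right)} = \left(-1 + 0\right)^{2} \left(- \frac{28}{5}\right) = \left(-1\right)^{2} \left(- \frac{28}{5}\right) = 1 \left(- \frac{28}{5}\right) = - \frac{28}{5}$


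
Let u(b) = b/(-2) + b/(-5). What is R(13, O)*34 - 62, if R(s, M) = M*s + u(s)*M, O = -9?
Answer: -6277/5 ≈ -1255.4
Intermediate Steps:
u(b) = -7*b/10 (u(b) = b*(-1/2) + b*(-1/5) = -b/2 - b/5 = -7*b/10)
R(s, M) = 3*M*s/10 (R(s, M) = M*s + (-7*s/10)*M = M*s - 7*M*s/10 = 3*M*s/10)
R(13, O)*34 - 62 = ((3/10)*(-9)*13)*34 - 62 = -351/10*34 - 62 = -5967/5 - 62 = -6277/5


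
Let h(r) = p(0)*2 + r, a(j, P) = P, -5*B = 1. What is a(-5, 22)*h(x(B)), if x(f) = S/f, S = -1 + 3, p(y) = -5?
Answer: -440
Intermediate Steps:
B = -⅕ (B = -⅕*1 = -⅕ ≈ -0.20000)
S = 2
x(f) = 2/f
h(r) = -10 + r (h(r) = -5*2 + r = -10 + r)
a(-5, 22)*h(x(B)) = 22*(-10 + 2/(-⅕)) = 22*(-10 + 2*(-5)) = 22*(-10 - 10) = 22*(-20) = -440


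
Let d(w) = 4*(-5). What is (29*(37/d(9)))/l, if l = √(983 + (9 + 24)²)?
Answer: -29*√518/560 ≈ -1.1786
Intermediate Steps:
d(w) = -20
l = 2*√518 (l = √(983 + 33²) = √(983 + 1089) = √2072 = 2*√518 ≈ 45.519)
(29*(37/d(9)))/l = (29*(37/(-20)))/((2*√518)) = (29*(37*(-1/20)))*(√518/1036) = (29*(-37/20))*(√518/1036) = -29*√518/560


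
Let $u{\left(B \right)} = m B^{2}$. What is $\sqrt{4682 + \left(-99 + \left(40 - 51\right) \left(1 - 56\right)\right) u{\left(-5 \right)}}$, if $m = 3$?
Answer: $146 \sqrt{2} \approx 206.48$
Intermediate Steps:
$u{\left(B \right)} = 3 B^{2}$
$\sqrt{4682 + \left(-99 + \left(40 - 51\right) \left(1 - 56\right)\right) u{\left(-5 \right)}} = \sqrt{4682 + \left(-99 + \left(40 - 51\right) \left(1 - 56\right)\right) 3 \left(-5\right)^{2}} = \sqrt{4682 + \left(-99 - -605\right) 3 \cdot 25} = \sqrt{4682 + \left(-99 + 605\right) 75} = \sqrt{4682 + 506 \cdot 75} = \sqrt{4682 + 37950} = \sqrt{42632} = 146 \sqrt{2}$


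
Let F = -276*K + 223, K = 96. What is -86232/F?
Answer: 86232/26273 ≈ 3.2822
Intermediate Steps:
F = -26273 (F = -276*96 + 223 = -26496 + 223 = -26273)
-86232/F = -86232/(-26273) = -86232*(-1/26273) = 86232/26273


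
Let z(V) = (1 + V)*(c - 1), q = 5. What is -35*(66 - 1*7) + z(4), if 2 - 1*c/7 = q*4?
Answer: -2700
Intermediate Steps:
c = -126 (c = 14 - 35*4 = 14 - 7*20 = 14 - 140 = -126)
z(V) = -127 - 127*V (z(V) = (1 + V)*(-126 - 1) = (1 + V)*(-127) = -127 - 127*V)
-35*(66 - 1*7) + z(4) = -35*(66 - 1*7) + (-127 - 127*4) = -35*(66 - 7) + (-127 - 508) = -35*59 - 635 = -2065 - 635 = -2700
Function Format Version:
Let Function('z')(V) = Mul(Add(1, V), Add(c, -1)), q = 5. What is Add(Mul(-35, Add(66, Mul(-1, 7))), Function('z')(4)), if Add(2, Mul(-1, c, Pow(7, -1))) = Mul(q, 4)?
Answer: -2700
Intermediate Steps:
c = -126 (c = Add(14, Mul(-7, Mul(5, 4))) = Add(14, Mul(-7, 20)) = Add(14, -140) = -126)
Function('z')(V) = Add(-127, Mul(-127, V)) (Function('z')(V) = Mul(Add(1, V), Add(-126, -1)) = Mul(Add(1, V), -127) = Add(-127, Mul(-127, V)))
Add(Mul(-35, Add(66, Mul(-1, 7))), Function('z')(4)) = Add(Mul(-35, Add(66, Mul(-1, 7))), Add(-127, Mul(-127, 4))) = Add(Mul(-35, Add(66, -7)), Add(-127, -508)) = Add(Mul(-35, 59), -635) = Add(-2065, -635) = -2700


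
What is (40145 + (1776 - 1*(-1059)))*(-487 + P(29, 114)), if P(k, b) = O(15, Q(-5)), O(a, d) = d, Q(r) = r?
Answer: -21146160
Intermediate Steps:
P(k, b) = -5
(40145 + (1776 - 1*(-1059)))*(-487 + P(29, 114)) = (40145 + (1776 - 1*(-1059)))*(-487 - 5) = (40145 + (1776 + 1059))*(-492) = (40145 + 2835)*(-492) = 42980*(-492) = -21146160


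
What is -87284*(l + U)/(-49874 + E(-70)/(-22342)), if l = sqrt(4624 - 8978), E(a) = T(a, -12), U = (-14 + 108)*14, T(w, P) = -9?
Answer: 366618636064/159183557 + 1950099128*I*sqrt(4354)/1114284899 ≈ 2303.1 + 115.48*I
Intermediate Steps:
U = 1316 (U = 94*14 = 1316)
E(a) = -9
l = I*sqrt(4354) (l = sqrt(-4354) = I*sqrt(4354) ≈ 65.985*I)
-87284*(l + U)/(-49874 + E(-70)/(-22342)) = -87284*(I*sqrt(4354) + 1316)/(-49874 - 9/(-22342)) = -87284*(1316 + I*sqrt(4354))/(-49874 - 9*(-1/22342)) = -87284*(1316 + I*sqrt(4354))/(-49874 + 9/22342) = -(-366618636064/159183557 - 1950099128*I*sqrt(4354)/1114284899) = -87284*(-4200296/159183557 - 22342*I*sqrt(4354)/1114284899) = 366618636064/159183557 + 1950099128*I*sqrt(4354)/1114284899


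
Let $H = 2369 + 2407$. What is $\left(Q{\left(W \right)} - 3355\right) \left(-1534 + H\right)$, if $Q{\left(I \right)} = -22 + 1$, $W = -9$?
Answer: $-10944992$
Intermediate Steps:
$H = 4776$
$Q{\left(I \right)} = -21$
$\left(Q{\left(W \right)} - 3355\right) \left(-1534 + H\right) = \left(-21 - 3355\right) \left(-1534 + 4776\right) = \left(-3376\right) 3242 = -10944992$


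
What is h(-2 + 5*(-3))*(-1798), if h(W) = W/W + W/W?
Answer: -3596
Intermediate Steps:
h(W) = 2 (h(W) = 1 + 1 = 2)
h(-2 + 5*(-3))*(-1798) = 2*(-1798) = -3596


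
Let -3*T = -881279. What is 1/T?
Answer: 3/881279 ≈ 3.4041e-6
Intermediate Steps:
T = 881279/3 (T = -⅓*(-881279) = 881279/3 ≈ 2.9376e+5)
1/T = 1/(881279/3) = 3/881279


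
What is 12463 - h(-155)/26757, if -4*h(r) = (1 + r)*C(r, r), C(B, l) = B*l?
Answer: 665095057/53514 ≈ 12428.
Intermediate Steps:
h(r) = -r²*(1 + r)/4 (h(r) = -(1 + r)*r*r/4 = -(1 + r)*r²/4 = -r²*(1 + r)/4)
12463 - h(-155)/26757 = 12463 - (¼)*(-155)²*(-1 - 1*(-155))/26757 = 12463 - (¼)*24025*(-1 + 155)/26757 = 12463 - (¼)*24025*154/26757 = 12463 - 1849925/(2*26757) = 12463 - 1*1849925/53514 = 12463 - 1849925/53514 = 665095057/53514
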